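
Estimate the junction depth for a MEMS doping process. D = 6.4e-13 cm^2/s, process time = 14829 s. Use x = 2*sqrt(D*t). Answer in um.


Step 1: Compute D*t = 6.4e-13 * 14829 = 9.49056e-09 cm^2
Step 2: sqrt(D*t) = 9.74195e-05 cm
Step 3: x = 2 * 9.74195e-05 cm = 1.94839e-04 cm
Step 4: Convert to um (1 cm = 1e4 um): x = 1.948 um


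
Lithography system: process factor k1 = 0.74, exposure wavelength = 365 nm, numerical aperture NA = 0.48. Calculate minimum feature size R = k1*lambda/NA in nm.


Step 1: Identify values: k1 = 0.74, lambda = 365 nm, NA = 0.48
Step 2: R = k1 * lambda / NA
R = 0.74 * 365 / 0.48
R = 562.7 nm


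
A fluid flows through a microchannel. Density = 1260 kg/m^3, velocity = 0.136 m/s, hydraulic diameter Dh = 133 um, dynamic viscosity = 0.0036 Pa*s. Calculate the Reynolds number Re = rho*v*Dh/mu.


Step 1: Convert Dh to meters: Dh = 133e-6 m
Step 2: Re = rho * v * Dh / mu
Re = 1260 * 0.136 * 133e-6 / 0.0036
Re = 6.331


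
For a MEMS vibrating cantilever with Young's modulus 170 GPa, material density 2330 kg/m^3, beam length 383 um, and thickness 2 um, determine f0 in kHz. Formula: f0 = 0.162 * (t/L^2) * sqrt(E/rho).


Step 1: Convert units to SI.
t_SI = 2e-6 m, L_SI = 383e-6 m
Step 2: Calculate sqrt(E/rho).
sqrt(170e9 / 2330) = 8541.74 m/s
Step 3: Compute f0.
f0 = 0.162 * 2e-6 / (383e-6)^2 * 8541.74 = 18866.6 Hz = 18.87 kHz


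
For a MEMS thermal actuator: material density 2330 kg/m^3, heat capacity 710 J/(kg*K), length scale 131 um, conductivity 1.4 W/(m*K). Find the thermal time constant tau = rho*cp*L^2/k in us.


Step 1: Convert L to m: L = 131e-6 m
Step 2: L^2 = (131e-6)^2 = 1.7161e-08 m^2
Step 3: tau = 2330 * 710 * 1.7161e-08 / 1.4 = 2.027817307e-02 s
Step 4: Convert to microseconds (multiply by 1e6).
tau = 20278.173 us


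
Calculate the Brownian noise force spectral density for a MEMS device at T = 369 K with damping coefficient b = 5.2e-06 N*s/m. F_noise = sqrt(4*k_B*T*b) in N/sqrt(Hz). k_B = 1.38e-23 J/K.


Step 1: Compute 4 * k_B * T * b
= 4 * 1.38e-23 * 369 * 5.2e-06
= 1.0592e-25 N^2/Hz
Step 2: F_noise = sqrt(1.0592e-25)
F_noise = 3.25e-13 N/sqrt(Hz)


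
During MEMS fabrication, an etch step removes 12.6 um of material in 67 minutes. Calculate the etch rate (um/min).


Step 1: Etch rate = depth / time
Step 2: rate = 12.6 / 67
rate = 0.188 um/min


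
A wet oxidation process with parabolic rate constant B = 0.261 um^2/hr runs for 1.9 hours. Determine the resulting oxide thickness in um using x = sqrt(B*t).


Step 1: Compute B*t = 0.261 * 1.9 = 0.4959
Step 2: x = sqrt(0.4959)
x = 0.704 um


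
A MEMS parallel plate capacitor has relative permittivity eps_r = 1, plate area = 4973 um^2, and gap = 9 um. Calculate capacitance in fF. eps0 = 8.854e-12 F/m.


Step 1: Convert area to m^2: A = 4973e-12 m^2
Step 2: Convert gap to m: d = 9e-6 m
Step 3: C = eps0 * eps_r * A / d
C = 8.854e-12 * 1 * 4973e-12 / 9e-6
Step 4: Convert to fF (multiply by 1e15).
C = 4.89 fF


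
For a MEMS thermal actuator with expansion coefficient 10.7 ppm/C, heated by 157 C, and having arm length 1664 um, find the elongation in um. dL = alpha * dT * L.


Step 1: Convert CTE: alpha = 10.7 ppm/C = 10.7e-6 /C
Step 2: dL = 10.7e-6 * 157 * 1664
dL = 2.7954 um


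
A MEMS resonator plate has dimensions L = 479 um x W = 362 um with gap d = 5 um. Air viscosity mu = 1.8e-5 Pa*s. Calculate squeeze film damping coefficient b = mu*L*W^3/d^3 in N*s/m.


Step 1: Convert to SI.
L = 479e-6 m, W = 362e-6 m, d = 5e-6 m
Step 2: W^3 = (362e-6)^3 = 4.74e-11 m^3
Step 3: d^3 = (5e-6)^3 = 1.25e-16 m^3
Step 4: b = 1.8e-5 * 479e-6 * 4.74e-11 / 1.25e-16
b = 3.27e-03 N*s/m


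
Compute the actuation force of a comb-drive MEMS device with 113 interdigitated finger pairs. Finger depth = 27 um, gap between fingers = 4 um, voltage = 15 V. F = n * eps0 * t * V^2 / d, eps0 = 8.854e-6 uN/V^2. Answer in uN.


Step 1: Parameters: n=113, eps0=8.854e-6 uN/V^2, t=27 um, V=15 V, d=4 um
Step 2: V^2 = 225
Step 3: F = 113 * 8.854e-6 * 27 * 225 / 4
F = 1.52 uN


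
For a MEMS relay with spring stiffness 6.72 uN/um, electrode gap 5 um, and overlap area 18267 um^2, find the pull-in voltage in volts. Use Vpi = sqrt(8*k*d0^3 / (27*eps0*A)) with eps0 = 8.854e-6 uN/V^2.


Step 1: Compute numerator: 8 * k * d0^3 = 8 * 6.72 * 5^3 = 6720.0
Step 2: Compute denominator: 27 * eps0 * A = 27 * 8.854e-6 * 18267 = 4.366872
Step 3: Vpi = sqrt(6720.0 / 4.366872)
Vpi = 39.23 V


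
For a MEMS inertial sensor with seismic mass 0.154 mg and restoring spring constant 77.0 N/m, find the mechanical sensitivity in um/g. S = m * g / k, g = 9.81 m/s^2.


Step 1: Convert mass: m = 0.154 mg = 1.54e-07 kg
Step 2: S = m * g / k = 1.54e-07 * 9.81 / 77.0
Step 3: S = 1.96e-08 m/g
Step 4: Convert to um/g: S = 0.02 um/g


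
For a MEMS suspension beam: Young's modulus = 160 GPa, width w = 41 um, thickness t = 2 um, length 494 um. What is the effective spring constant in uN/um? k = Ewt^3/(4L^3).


Step 1: Convert E to consistent units (1 GPa = 1000 uN/um^2).
E = 160 GPa = 160000 uN/um^2
Step 2: Compute t^3 = 2^3 = 8
Step 3: Compute L^3 = 494^3 = 120553784
Step 4: k = 160000 * 41 * 8 / (4 * 120553784)
k = 0.1088 uN/um


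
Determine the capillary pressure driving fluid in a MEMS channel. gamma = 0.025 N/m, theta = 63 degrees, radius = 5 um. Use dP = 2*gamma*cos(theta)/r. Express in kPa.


Step 1: cos(63 deg) = 0.454
Step 2: Convert r to m: r = 5e-6 m
Step 3: dP = 2 * 0.025 * 0.454 / 5e-6 = 4540.0 Pa
Step 4: Convert Pa to kPa (divide by 1000).
dP = 4.54 kPa


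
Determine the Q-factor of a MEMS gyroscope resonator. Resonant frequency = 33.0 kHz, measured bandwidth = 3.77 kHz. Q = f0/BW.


Step 1: Q = f0 / bandwidth
Step 2: Q = 33.0 / 3.77
Q = 8.8


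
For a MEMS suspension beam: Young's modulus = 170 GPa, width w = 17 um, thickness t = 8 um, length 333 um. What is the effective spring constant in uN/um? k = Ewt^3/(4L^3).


Step 1: Convert E to consistent units (1 GPa = 1000 uN/um^2).
E = 170 GPa = 170000 uN/um^2
Step 2: Compute t^3 = 8^3 = 512
Step 3: Compute L^3 = 333^3 = 36926037
Step 4: k = 170000 * 17 * 512 / (4 * 36926037)
k = 10.0179 uN/um


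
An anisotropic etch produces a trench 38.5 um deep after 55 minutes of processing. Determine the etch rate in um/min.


Step 1: Etch rate = depth / time
Step 2: rate = 38.5 / 55
rate = 0.7 um/min


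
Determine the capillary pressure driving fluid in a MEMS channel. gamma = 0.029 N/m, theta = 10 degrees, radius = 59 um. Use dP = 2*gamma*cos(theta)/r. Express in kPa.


Step 1: cos(10 deg) = 0.9848
Step 2: Convert r to m: r = 59e-6 m
Step 3: dP = 2 * 0.029 * 0.9848 / 59e-6 = 968.1 Pa
Step 4: Convert Pa to kPa (divide by 1000).
dP = 0.97 kPa


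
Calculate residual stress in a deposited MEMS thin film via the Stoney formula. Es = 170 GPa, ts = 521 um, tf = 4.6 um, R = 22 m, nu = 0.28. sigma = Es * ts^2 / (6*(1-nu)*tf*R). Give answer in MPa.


Step 1: Compute numerator: Es * ts^2 = 170 * 521^2 = 46144970 (GPa*um^2)
Step 2: Compute denominator (R in um): 6*(1-nu)*tf*R = 6*0.72*4.6*22e6 = 437184000.0 (um^2)
Step 3: sigma (GPa) = 46144970 / 437184000.0 = 1.0555e-01 GPa
Step 4: Convert to MPa (x1000): sigma = 105.6 MPa


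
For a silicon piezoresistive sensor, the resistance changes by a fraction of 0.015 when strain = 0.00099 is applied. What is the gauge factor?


Step 1: Identify values.
dR/R = 0.015, strain = 0.00099
Step 2: GF = (dR/R) / strain = 0.015 / 0.00099
GF = 15.2


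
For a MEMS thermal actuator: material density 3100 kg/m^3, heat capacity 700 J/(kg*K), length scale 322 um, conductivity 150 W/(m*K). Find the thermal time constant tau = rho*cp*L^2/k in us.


Step 1: Convert L to m: L = 322e-6 m
Step 2: L^2 = (322e-6)^2 = 1.03684e-07 m^2
Step 3: tau = 3100 * 700 * 1.03684e-07 / 150 = 1.49996187e-03 s
Step 4: Convert to microseconds (multiply by 1e6).
tau = 1499.962 us


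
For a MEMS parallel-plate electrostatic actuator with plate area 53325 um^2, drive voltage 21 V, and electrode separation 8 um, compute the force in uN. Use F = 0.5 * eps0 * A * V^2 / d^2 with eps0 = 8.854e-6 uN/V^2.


Step 1: Identify parameters.
eps0 = 8.854e-6 uN/V^2, A = 53325 um^2, V = 21 V, d = 8 um
Step 2: Compute V^2 = 21^2 = 441
Step 3: Compute d^2 = 8^2 = 64
Step 4: F = 0.5 * 8.854e-6 * 53325 * 441 / 64
F = 1.627 uN


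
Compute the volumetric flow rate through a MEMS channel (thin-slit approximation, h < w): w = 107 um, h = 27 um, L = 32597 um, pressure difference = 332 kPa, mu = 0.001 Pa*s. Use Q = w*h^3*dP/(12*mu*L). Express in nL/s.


Step 1: Convert all dimensions to SI (meters).
w = 107e-6 m, h = 27e-6 m, L = 32597e-6 m, dP = 332e3 Pa
Step 2: Q = w * h^3 * dP / (12 * mu * L)
Q = 107e-6 * (27e-6)^3 * 332e3 / (12 * 0.001 * 32597e-6) = 1.78753385e-09 m^3/s
Step 3: Convert Q from m^3/s to nL/s (1 m^3 = 1e12 nL, so multiply by 1e12).
Q = 1787.534 nL/s


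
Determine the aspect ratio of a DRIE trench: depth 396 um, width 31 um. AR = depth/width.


Step 1: AR = depth / width
Step 2: AR = 396 / 31
AR = 12.8


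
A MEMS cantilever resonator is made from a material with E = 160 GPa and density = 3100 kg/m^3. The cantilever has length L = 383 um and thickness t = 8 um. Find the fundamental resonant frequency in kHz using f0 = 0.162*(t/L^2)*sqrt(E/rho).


Step 1: Convert units to SI.
t_SI = 8e-6 m, L_SI = 383e-6 m
Step 2: Calculate sqrt(E/rho).
sqrt(160e9 / 3100) = 7184.21 m/s
Step 3: Compute f0.
f0 = 0.162 * 8e-6 / (383e-6)^2 * 7184.21 = 63472.6 Hz = 63.47 kHz


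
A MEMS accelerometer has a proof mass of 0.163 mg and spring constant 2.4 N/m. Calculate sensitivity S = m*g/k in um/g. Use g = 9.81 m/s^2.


Step 1: Convert mass: m = 0.163 mg = 1.63e-07 kg
Step 2: S = m * g / k = 1.63e-07 * 9.81 / 2.4
Step 3: S = 6.66e-07 m/g
Step 4: Convert to um/g: S = 0.666 um/g


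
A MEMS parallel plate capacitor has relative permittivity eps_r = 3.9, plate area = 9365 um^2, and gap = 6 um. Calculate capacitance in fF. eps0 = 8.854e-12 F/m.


Step 1: Convert area to m^2: A = 9365e-12 m^2
Step 2: Convert gap to m: d = 6e-6 m
Step 3: C = eps0 * eps_r * A / d
C = 8.854e-12 * 3.9 * 9365e-12 / 6e-6
Step 4: Convert to fF (multiply by 1e15).
C = 53.9 fF


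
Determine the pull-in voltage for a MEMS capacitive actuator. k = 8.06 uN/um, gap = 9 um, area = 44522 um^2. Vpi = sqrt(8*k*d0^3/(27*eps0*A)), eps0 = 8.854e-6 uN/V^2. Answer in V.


Step 1: Compute numerator: 8 * k * d0^3 = 8 * 8.06 * 9^3 = 47005.92
Step 2: Compute denominator: 27 * eps0 * A = 27 * 8.854e-6 * 44522 = 10.64334
Step 3: Vpi = sqrt(47005.92 / 10.64334)
Vpi = 66.46 V


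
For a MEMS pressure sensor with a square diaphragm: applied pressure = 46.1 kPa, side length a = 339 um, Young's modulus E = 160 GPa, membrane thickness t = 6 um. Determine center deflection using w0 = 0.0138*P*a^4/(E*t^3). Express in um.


Step 1: Convert pressure to compatible units (E is in GPa, so P in GPa).
P = 46.1 kPa = 46.1e-6 GPa
Step 2: Compute numerator: 0.0138 * P * a^4.
a^4 = 339^4 = 13206836241
numerator = 0.0138 * 46.1e-6 * 13206836241 = 8.40193e+03
Step 3: Compute denominator: E * t^3 = 160 * 6^3 = 34560
Step 4: w0 = numerator / denominator = 8.40193e+03 / 34560 = 0.2431 um


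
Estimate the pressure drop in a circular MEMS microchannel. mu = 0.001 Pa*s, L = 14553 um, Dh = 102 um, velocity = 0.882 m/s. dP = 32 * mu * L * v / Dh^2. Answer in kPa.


Step 1: Convert to SI: L = 14553e-6 m, Dh = 102e-6 m
Step 2: dP = 32 * 0.001 * 14553e-6 * 0.882 / (102e-6)^2
Step 3: dP = 39479.42 Pa
Step 4: Convert to kPa: dP = 39.48 kPa


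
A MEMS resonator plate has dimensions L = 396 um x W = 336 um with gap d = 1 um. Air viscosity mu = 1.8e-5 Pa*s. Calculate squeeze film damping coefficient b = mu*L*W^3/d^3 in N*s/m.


Step 1: Convert to SI.
L = 396e-6 m, W = 336e-6 m, d = 1e-6 m
Step 2: W^3 = (336e-6)^3 = 3.79e-11 m^3
Step 3: d^3 = (1e-6)^3 = 1.00e-18 m^3
Step 4: b = 1.8e-5 * 396e-6 * 3.79e-11 / 1.00e-18
b = 2.70e-01 N*s/m


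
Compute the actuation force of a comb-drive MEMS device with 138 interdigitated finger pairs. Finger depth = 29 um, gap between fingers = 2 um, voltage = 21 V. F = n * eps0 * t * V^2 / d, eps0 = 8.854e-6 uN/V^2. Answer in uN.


Step 1: Parameters: n=138, eps0=8.854e-6 uN/V^2, t=29 um, V=21 V, d=2 um
Step 2: V^2 = 441
Step 3: F = 138 * 8.854e-6 * 29 * 441 / 2
F = 7.813 uN


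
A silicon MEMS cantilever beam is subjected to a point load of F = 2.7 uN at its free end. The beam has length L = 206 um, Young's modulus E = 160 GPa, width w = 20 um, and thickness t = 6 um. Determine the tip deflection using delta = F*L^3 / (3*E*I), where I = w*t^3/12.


Step 1: Calculate the second moment of area.
I = w * t^3 / 12 = 20 * 6^3 / 12 = 360.0 um^4
Step 2: Convert E to consistent units (1 GPa = 1000 uN/um^2).
E = 160 GPa = 160000 uN/um^2
Step 3: Calculate tip deflection.
delta = F * L^3 / (3 * E * I)
delta = 2.7 * 206^3 / (3 * 160000 * 360.0)
delta = 0.1366 um


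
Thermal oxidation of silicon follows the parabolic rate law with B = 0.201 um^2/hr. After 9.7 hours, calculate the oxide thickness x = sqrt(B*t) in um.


Step 1: Compute B*t = 0.201 * 9.7 = 1.9497
Step 2: x = sqrt(1.9497)
x = 1.396 um


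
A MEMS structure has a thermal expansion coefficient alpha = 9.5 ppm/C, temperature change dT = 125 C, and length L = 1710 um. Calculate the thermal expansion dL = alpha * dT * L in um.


Step 1: Convert CTE: alpha = 9.5 ppm/C = 9.5e-6 /C
Step 2: dL = 9.5e-6 * 125 * 1710
dL = 2.0306 um


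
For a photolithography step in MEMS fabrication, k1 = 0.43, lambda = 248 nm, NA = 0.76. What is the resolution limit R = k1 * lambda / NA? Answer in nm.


Step 1: Identify values: k1 = 0.43, lambda = 248 nm, NA = 0.76
Step 2: R = k1 * lambda / NA
R = 0.43 * 248 / 0.76
R = 140.3 nm


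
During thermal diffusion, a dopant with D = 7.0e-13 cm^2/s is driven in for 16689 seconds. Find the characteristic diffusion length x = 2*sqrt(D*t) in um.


Step 1: Compute D*t = 7.0e-13 * 16689 = 1.16823e-08 cm^2
Step 2: sqrt(D*t) = 1.08085e-04 cm
Step 3: x = 2 * 1.08085e-04 cm = 2.1617e-04 cm
Step 4: Convert to um (1 cm = 1e4 um): x = 2.162 um


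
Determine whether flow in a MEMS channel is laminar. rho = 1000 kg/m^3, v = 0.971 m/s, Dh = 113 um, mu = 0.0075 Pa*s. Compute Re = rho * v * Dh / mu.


Step 1: Convert Dh to meters: Dh = 113e-6 m
Step 2: Re = rho * v * Dh / mu
Re = 1000 * 0.971 * 113e-6 / 0.0075
Re = 14.63
Since Re = 14.63 is below ~2300, the flow is laminar.


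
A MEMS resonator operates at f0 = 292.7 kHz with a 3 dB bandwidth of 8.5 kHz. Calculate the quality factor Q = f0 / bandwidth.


Step 1: Q = f0 / bandwidth
Step 2: Q = 292.7 / 8.5
Q = 34.4


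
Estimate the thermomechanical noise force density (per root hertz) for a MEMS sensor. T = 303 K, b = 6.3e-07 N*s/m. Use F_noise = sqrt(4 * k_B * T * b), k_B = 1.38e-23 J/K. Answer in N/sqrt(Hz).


Step 1: Compute 4 * k_B * T * b
= 4 * 1.38e-23 * 303 * 6.3e-07
= 1.0537e-26 N^2/Hz
Step 2: F_noise = sqrt(1.0537e-26)
F_noise = 1.03e-13 N/sqrt(Hz)


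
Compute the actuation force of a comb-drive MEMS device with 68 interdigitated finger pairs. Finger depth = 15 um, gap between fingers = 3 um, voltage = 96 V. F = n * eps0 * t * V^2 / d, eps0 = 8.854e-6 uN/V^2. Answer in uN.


Step 1: Parameters: n=68, eps0=8.854e-6 uN/V^2, t=15 um, V=96 V, d=3 um
Step 2: V^2 = 9216
Step 3: F = 68 * 8.854e-6 * 15 * 9216 / 3
F = 27.743 uN


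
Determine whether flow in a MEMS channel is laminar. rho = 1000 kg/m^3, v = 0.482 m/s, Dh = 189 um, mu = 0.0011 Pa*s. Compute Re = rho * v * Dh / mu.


Step 1: Convert Dh to meters: Dh = 189e-6 m
Step 2: Re = rho * v * Dh / mu
Re = 1000 * 0.482 * 189e-6 / 0.0011
Re = 82.816
Since Re = 82.816 is below ~2300, the flow is laminar.


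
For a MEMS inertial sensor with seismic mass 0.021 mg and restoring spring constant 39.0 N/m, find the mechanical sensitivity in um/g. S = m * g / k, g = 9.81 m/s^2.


Step 1: Convert mass: m = 0.021 mg = 2.10e-08 kg
Step 2: S = m * g / k = 2.10e-08 * 9.81 / 39.0
Step 3: S = 5.28e-09 m/g
Step 4: Convert to um/g: S = 0.005 um/g


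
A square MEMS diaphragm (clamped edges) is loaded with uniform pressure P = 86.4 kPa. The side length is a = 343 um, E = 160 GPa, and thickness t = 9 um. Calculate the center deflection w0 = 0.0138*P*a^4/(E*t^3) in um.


Step 1: Convert pressure to compatible units (E is in GPa, so P in GPa).
P = 86.4 kPa = 86.4e-6 GPa
Step 2: Compute numerator: 0.0138 * P * a^4.
a^4 = 343^4 = 13841287201
numerator = 0.0138 * 86.4e-6 * 13841287201 = 1.65032e+04
Step 3: Compute denominator: E * t^3 = 160 * 9^3 = 116640
Step 4: w0 = numerator / denominator = 1.65032e+04 / 116640 = 0.1415 um


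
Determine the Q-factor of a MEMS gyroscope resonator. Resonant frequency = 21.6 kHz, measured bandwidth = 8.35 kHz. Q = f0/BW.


Step 1: Q = f0 / bandwidth
Step 2: Q = 21.6 / 8.35
Q = 2.6


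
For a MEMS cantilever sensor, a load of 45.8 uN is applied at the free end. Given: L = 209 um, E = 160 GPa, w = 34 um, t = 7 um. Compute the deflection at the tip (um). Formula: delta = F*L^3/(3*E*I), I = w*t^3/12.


Step 1: Calculate the second moment of area.
I = w * t^3 / 12 = 34 * 7^3 / 12 = 971.8333 um^4
Step 2: Convert E to consistent units (1 GPa = 1000 uN/um^2).
E = 160 GPa = 160000 uN/um^2
Step 3: Calculate tip deflection.
delta = F * L^3 / (3 * E * I)
delta = 45.8 * 209^3 / (3 * 160000 * 971.8333)
delta = 0.8963 um


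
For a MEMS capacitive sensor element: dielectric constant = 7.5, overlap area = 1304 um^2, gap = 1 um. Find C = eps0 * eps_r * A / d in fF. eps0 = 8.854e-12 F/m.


Step 1: Convert area to m^2: A = 1304e-12 m^2
Step 2: Convert gap to m: d = 1e-6 m
Step 3: C = eps0 * eps_r * A / d
C = 8.854e-12 * 7.5 * 1304e-12 / 1e-6
Step 4: Convert to fF (multiply by 1e15).
C = 86.59 fF


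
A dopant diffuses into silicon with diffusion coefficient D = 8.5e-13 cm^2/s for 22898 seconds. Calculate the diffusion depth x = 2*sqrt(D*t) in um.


Step 1: Compute D*t = 8.5e-13 * 22898 = 1.94633e-08 cm^2
Step 2: sqrt(D*t) = 1.3951e-04 cm
Step 3: x = 2 * 1.3951e-04 cm = 2.7902e-04 cm
Step 4: Convert to um (1 cm = 1e4 um): x = 2.79 um


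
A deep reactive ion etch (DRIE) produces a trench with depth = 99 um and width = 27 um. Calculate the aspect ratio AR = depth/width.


Step 1: AR = depth / width
Step 2: AR = 99 / 27
AR = 3.7


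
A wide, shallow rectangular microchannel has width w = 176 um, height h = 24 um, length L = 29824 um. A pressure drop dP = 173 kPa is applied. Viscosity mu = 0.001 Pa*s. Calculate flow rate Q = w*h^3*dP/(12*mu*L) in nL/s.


Step 1: Convert all dimensions to SI (meters).
w = 176e-6 m, h = 24e-6 m, L = 29824e-6 m, dP = 173e3 Pa
Step 2: Q = w * h^3 * dP / (12 * mu * L)
Q = 176e-6 * (24e-6)^3 * 173e3 / (12 * 0.001 * 29824e-6) = 1.176103e-09 m^3/s
Step 3: Convert Q from m^3/s to nL/s (1 m^3 = 1e12 nL, so multiply by 1e12).
Q = 1176.103 nL/s


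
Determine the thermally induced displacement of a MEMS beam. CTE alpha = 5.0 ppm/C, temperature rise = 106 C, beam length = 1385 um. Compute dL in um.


Step 1: Convert CTE: alpha = 5.0 ppm/C = 5.0e-6 /C
Step 2: dL = 5.0e-6 * 106 * 1385
dL = 0.7341 um


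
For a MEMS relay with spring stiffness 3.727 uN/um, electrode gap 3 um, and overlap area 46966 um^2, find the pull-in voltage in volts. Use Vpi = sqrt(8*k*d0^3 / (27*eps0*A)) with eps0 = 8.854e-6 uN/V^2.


Step 1: Compute numerator: 8 * k * d0^3 = 8 * 3.727 * 3^3 = 805.032
Step 2: Compute denominator: 27 * eps0 * A = 27 * 8.854e-6 * 46966 = 11.227598
Step 3: Vpi = sqrt(805.032 / 11.227598)
Vpi = 8.47 V


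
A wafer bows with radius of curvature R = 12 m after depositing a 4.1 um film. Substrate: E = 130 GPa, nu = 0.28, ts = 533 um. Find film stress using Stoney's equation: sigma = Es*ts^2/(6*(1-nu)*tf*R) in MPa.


Step 1: Compute numerator: Es * ts^2 = 130 * 533^2 = 36931570 (GPa*um^2)
Step 2: Compute denominator (R in um): 6*(1-nu)*tf*R = 6*0.72*4.1*12e6 = 212544000.0 (um^2)
Step 3: sigma (GPa) = 36931570 / 212544000.0 = 1.7376e-01 GPa
Step 4: Convert to MPa (x1000): sigma = 173.8 MPa


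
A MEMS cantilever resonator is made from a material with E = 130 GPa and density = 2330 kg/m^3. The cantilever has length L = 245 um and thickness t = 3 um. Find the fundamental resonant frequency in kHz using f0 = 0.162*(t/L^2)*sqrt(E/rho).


Step 1: Convert units to SI.
t_SI = 3e-6 m, L_SI = 245e-6 m
Step 2: Calculate sqrt(E/rho).
sqrt(130e9 / 2330) = 7469.54 m/s
Step 3: Compute f0.
f0 = 0.162 * 3e-6 / (245e-6)^2 * 7469.54 = 60478.1 Hz = 60.48 kHz


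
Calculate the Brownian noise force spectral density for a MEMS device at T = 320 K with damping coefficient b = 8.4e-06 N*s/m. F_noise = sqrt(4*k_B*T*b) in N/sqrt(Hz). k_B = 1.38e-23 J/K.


Step 1: Compute 4 * k_B * T * b
= 4 * 1.38e-23 * 320 * 8.4e-06
= 1.4838e-25 N^2/Hz
Step 2: F_noise = sqrt(1.4838e-25)
F_noise = 3.85e-13 N/sqrt(Hz)


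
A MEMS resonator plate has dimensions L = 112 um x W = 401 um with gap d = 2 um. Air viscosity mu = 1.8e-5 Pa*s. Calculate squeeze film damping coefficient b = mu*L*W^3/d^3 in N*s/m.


Step 1: Convert to SI.
L = 112e-6 m, W = 401e-6 m, d = 2e-6 m
Step 2: W^3 = (401e-6)^3 = 6.45e-11 m^3
Step 3: d^3 = (2e-6)^3 = 8.00e-18 m^3
Step 4: b = 1.8e-5 * 112e-6 * 6.45e-11 / 8.00e-18
b = 1.62e-02 N*s/m


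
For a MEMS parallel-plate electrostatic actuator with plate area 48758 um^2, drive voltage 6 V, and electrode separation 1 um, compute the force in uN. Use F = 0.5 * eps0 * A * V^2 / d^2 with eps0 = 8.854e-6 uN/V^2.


Step 1: Identify parameters.
eps0 = 8.854e-6 uN/V^2, A = 48758 um^2, V = 6 V, d = 1 um
Step 2: Compute V^2 = 6^2 = 36
Step 3: Compute d^2 = 1^2 = 1
Step 4: F = 0.5 * 8.854e-6 * 48758 * 36 / 1
F = 7.771 uN


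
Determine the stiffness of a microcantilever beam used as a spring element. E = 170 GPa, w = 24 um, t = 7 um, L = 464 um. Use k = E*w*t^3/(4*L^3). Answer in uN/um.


Step 1: Convert E to consistent units (1 GPa = 1000 uN/um^2).
E = 170 GPa = 170000 uN/um^2
Step 2: Compute t^3 = 7^3 = 343
Step 3: Compute L^3 = 464^3 = 99897344
Step 4: k = 170000 * 24 * 343 / (4 * 99897344)
k = 3.5022 uN/um


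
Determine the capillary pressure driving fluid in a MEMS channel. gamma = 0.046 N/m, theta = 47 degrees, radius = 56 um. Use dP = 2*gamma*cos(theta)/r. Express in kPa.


Step 1: cos(47 deg) = 0.682
Step 2: Convert r to m: r = 56e-6 m
Step 3: dP = 2 * 0.046 * 0.682 / 56e-6 = 1120.4 Pa
Step 4: Convert Pa to kPa (divide by 1000).
dP = 1.12 kPa


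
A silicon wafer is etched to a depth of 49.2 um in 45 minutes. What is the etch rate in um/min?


Step 1: Etch rate = depth / time
Step 2: rate = 49.2 / 45
rate = 1.093 um/min


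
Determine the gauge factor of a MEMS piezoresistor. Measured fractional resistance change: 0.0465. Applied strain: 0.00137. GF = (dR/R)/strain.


Step 1: Identify values.
dR/R = 0.0465, strain = 0.00137
Step 2: GF = (dR/R) / strain = 0.0465 / 0.00137
GF = 33.9


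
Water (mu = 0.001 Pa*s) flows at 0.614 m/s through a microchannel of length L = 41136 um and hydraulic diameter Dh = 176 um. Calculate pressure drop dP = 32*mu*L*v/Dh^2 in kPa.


Step 1: Convert to SI: L = 41136e-6 m, Dh = 176e-6 m
Step 2: dP = 32 * 0.001 * 41136e-6 * 0.614 / (176e-6)^2
Step 3: dP = 26092.46 Pa
Step 4: Convert to kPa: dP = 26.09 kPa


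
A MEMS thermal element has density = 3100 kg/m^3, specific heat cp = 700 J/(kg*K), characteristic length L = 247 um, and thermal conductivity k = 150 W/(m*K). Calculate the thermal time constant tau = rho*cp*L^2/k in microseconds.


Step 1: Convert L to m: L = 247e-6 m
Step 2: L^2 = (247e-6)^2 = 6.1009e-08 m^2
Step 3: tau = 3100 * 700 * 6.1009e-08 / 150 = 8.8259687e-04 s
Step 4: Convert to microseconds (multiply by 1e6).
tau = 882.597 us


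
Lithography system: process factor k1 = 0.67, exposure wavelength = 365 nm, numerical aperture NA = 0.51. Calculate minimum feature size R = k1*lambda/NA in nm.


Step 1: Identify values: k1 = 0.67, lambda = 365 nm, NA = 0.51
Step 2: R = k1 * lambda / NA
R = 0.67 * 365 / 0.51
R = 479.5 nm


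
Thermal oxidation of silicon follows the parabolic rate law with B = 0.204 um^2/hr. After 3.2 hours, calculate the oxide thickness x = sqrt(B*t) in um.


Step 1: Compute B*t = 0.204 * 3.2 = 0.6528
Step 2: x = sqrt(0.6528)
x = 0.808 um


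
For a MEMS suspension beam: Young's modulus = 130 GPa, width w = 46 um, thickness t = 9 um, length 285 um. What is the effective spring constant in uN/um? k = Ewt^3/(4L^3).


Step 1: Convert E to consistent units (1 GPa = 1000 uN/um^2).
E = 130 GPa = 130000 uN/um^2
Step 2: Compute t^3 = 9^3 = 729
Step 3: Compute L^3 = 285^3 = 23149125
Step 4: k = 130000 * 46 * 729 / (4 * 23149125)
k = 47.0797 uN/um


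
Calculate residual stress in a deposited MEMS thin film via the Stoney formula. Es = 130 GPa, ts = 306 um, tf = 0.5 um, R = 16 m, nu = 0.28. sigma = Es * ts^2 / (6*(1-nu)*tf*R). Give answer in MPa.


Step 1: Compute numerator: Es * ts^2 = 130 * 306^2 = 12172680 (GPa*um^2)
Step 2: Compute denominator (R in um): 6*(1-nu)*tf*R = 6*0.72*0.5*16e6 = 34560000.0 (um^2)
Step 3: sigma (GPa) = 12172680 / 34560000.0 = 3.52219e-01 GPa
Step 4: Convert to MPa (x1000): sigma = 352.2 MPa


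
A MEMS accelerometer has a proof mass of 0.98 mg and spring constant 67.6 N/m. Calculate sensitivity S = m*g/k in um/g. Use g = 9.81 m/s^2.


Step 1: Convert mass: m = 0.98 mg = 9.80e-07 kg
Step 2: S = m * g / k = 9.80e-07 * 9.81 / 67.6
Step 3: S = 1.42e-07 m/g
Step 4: Convert to um/g: S = 0.142 um/g


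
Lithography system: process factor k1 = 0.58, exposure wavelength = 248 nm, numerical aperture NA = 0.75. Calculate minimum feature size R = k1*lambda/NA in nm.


Step 1: Identify values: k1 = 0.58, lambda = 248 nm, NA = 0.75
Step 2: R = k1 * lambda / NA
R = 0.58 * 248 / 0.75
R = 191.8 nm


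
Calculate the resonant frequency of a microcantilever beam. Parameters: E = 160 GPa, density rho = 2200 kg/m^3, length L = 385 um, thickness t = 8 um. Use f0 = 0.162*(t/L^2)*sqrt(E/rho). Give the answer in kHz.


Step 1: Convert units to SI.
t_SI = 8e-6 m, L_SI = 385e-6 m
Step 2: Calculate sqrt(E/rho).
sqrt(160e9 / 2200) = 8528.03 m/s
Step 3: Compute f0.
f0 = 0.162 * 8e-6 / (385e-6)^2 * 8528.03 = 74564.5 Hz = 74.56 kHz


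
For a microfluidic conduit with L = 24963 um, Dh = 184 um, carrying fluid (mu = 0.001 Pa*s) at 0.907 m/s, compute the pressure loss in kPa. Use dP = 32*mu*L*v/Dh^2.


Step 1: Convert to SI: L = 24963e-6 m, Dh = 184e-6 m
Step 2: dP = 32 * 0.001 * 24963e-6 * 0.907 / (184e-6)^2
Step 3: dP = 21400.23 Pa
Step 4: Convert to kPa: dP = 21.4 kPa


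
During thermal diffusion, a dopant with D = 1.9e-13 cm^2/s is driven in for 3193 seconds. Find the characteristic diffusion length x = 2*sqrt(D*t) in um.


Step 1: Compute D*t = 1.9e-13 * 3193 = 6.0667e-10 cm^2
Step 2: sqrt(D*t) = 2.4631e-05 cm
Step 3: x = 2 * 2.4631e-05 cm = 4.9262e-05 cm
Step 4: Convert to um (1 cm = 1e4 um): x = 0.493 um


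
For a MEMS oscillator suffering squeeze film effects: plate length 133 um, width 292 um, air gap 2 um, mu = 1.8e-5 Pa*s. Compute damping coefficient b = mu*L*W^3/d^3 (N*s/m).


Step 1: Convert to SI.
L = 133e-6 m, W = 292e-6 m, d = 2e-6 m
Step 2: W^3 = (292e-6)^3 = 2.49e-11 m^3
Step 3: d^3 = (2e-6)^3 = 8.00e-18 m^3
Step 4: b = 1.8e-5 * 133e-6 * 2.49e-11 / 8.00e-18
b = 7.45e-03 N*s/m


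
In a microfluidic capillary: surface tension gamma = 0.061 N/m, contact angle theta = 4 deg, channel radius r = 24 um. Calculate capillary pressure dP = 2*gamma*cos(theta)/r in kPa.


Step 1: cos(4 deg) = 0.9976
Step 2: Convert r to m: r = 24e-6 m
Step 3: dP = 2 * 0.061 * 0.9976 / 24e-6 = 5071.1 Pa
Step 4: Convert Pa to kPa (divide by 1000).
dP = 5.07 kPa


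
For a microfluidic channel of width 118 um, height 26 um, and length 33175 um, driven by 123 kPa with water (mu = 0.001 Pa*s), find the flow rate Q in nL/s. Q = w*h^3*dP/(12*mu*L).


Step 1: Convert all dimensions to SI (meters).
w = 118e-6 m, h = 26e-6 m, L = 33175e-6 m, dP = 123e3 Pa
Step 2: Q = w * h^3 * dP / (12 * mu * L)
Q = 118e-6 * (26e-6)^3 * 123e3 / (12 * 0.001 * 33175e-6) = 6.4078891e-10 m^3/s
Step 3: Convert Q from m^3/s to nL/s (1 m^3 = 1e12 nL, so multiply by 1e12).
Q = 640.789 nL/s


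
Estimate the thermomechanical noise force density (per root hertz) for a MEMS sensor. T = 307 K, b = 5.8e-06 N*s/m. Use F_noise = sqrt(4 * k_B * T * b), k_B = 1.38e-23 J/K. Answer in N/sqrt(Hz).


Step 1: Compute 4 * k_B * T * b
= 4 * 1.38e-23 * 307 * 5.8e-06
= 9.8289e-26 N^2/Hz
Step 2: F_noise = sqrt(9.8289e-26)
F_noise = 3.14e-13 N/sqrt(Hz)


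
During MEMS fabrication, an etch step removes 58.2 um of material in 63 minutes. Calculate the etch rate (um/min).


Step 1: Etch rate = depth / time
Step 2: rate = 58.2 / 63
rate = 0.924 um/min


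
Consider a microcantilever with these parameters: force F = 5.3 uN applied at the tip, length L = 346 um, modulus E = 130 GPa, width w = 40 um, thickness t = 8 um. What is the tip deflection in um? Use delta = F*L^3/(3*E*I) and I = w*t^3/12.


Step 1: Calculate the second moment of area.
I = w * t^3 / 12 = 40 * 8^3 / 12 = 1706.6667 um^4
Step 2: Convert E to consistent units (1 GPa = 1000 uN/um^2).
E = 130 GPa = 130000 uN/um^2
Step 3: Calculate tip deflection.
delta = F * L^3 / (3 * E * I)
delta = 5.3 * 346^3 / (3 * 130000 * 1706.6667)
delta = 0.3298 um


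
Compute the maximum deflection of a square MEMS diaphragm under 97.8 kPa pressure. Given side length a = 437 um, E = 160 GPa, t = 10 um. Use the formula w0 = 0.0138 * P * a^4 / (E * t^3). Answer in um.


Step 1: Convert pressure to compatible units (E is in GPa, so P in GPa).
P = 97.8 kPa = 97.8e-6 GPa
Step 2: Compute numerator: 0.0138 * P * a^4.
a^4 = 437^4 = 36469158961
numerator = 0.0138 * 97.8e-6 * 36469158961 = 4.92202e+04
Step 3: Compute denominator: E * t^3 = 160 * 10^3 = 160000
Step 4: w0 = numerator / denominator = 4.92202e+04 / 160000 = 0.3076 um


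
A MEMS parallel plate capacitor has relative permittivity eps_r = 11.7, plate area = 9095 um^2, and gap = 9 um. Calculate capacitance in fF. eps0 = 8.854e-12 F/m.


Step 1: Convert area to m^2: A = 9095e-12 m^2
Step 2: Convert gap to m: d = 9e-6 m
Step 3: C = eps0 * eps_r * A / d
C = 8.854e-12 * 11.7 * 9095e-12 / 9e-6
Step 4: Convert to fF (multiply by 1e15).
C = 104.69 fF


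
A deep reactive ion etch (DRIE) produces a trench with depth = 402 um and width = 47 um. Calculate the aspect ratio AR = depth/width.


Step 1: AR = depth / width
Step 2: AR = 402 / 47
AR = 8.6


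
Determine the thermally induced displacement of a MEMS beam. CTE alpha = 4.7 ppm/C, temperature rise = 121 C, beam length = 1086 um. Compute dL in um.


Step 1: Convert CTE: alpha = 4.7 ppm/C = 4.7e-6 /C
Step 2: dL = 4.7e-6 * 121 * 1086
dL = 0.6176 um


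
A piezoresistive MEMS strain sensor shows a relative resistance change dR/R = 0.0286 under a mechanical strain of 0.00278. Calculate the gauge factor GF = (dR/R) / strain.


Step 1: Identify values.
dR/R = 0.0286, strain = 0.00278
Step 2: GF = (dR/R) / strain = 0.0286 / 0.00278
GF = 10.3


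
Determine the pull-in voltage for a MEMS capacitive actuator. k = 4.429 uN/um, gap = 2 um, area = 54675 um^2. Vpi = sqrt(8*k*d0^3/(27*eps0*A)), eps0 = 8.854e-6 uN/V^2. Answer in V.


Step 1: Compute numerator: 8 * k * d0^3 = 8 * 4.429 * 2^3 = 283.456
Step 2: Compute denominator: 27 * eps0 * A = 27 * 8.854e-6 * 54675 = 13.070496
Step 3: Vpi = sqrt(283.456 / 13.070496)
Vpi = 4.66 V


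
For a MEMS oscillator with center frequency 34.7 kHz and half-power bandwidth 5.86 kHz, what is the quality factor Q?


Step 1: Q = f0 / bandwidth
Step 2: Q = 34.7 / 5.86
Q = 5.9


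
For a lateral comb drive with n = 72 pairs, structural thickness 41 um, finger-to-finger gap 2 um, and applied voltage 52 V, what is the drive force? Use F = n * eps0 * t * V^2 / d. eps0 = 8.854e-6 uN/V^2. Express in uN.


Step 1: Parameters: n=72, eps0=8.854e-6 uN/V^2, t=41 um, V=52 V, d=2 um
Step 2: V^2 = 2704
Step 3: F = 72 * 8.854e-6 * 41 * 2704 / 2
F = 35.337 uN


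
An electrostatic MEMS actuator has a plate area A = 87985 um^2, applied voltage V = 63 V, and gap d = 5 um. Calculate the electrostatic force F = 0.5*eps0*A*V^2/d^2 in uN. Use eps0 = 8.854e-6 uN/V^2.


Step 1: Identify parameters.
eps0 = 8.854e-6 uN/V^2, A = 87985 um^2, V = 63 V, d = 5 um
Step 2: Compute V^2 = 63^2 = 3969
Step 3: Compute d^2 = 5^2 = 25
Step 4: F = 0.5 * 8.854e-6 * 87985 * 3969 / 25
F = 61.839 uN


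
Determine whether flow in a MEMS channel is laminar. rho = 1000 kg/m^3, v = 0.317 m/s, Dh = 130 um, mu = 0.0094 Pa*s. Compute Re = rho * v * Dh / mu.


Step 1: Convert Dh to meters: Dh = 130e-6 m
Step 2: Re = rho * v * Dh / mu
Re = 1000 * 0.317 * 130e-6 / 0.0094
Re = 4.384
Since Re = 4.384 is below ~2300, the flow is laminar.


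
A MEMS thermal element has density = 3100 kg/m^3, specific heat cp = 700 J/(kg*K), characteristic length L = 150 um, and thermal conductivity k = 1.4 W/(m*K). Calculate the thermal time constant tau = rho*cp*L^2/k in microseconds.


Step 1: Convert L to m: L = 150e-6 m
Step 2: L^2 = (150e-6)^2 = 2.25e-08 m^2
Step 3: tau = 3100 * 700 * 2.25e-08 / 1.4 = 3.4875e-02 s
Step 4: Convert to microseconds (multiply by 1e6).
tau = 34875.0 us


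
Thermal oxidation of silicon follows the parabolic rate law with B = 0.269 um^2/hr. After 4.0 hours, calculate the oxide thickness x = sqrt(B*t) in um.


Step 1: Compute B*t = 0.269 * 4.0 = 1.076
Step 2: x = sqrt(1.076)
x = 1.037 um


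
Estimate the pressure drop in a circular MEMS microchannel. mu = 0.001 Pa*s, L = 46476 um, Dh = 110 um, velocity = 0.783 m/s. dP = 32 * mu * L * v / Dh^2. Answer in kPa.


Step 1: Convert to SI: L = 46476e-6 m, Dh = 110e-6 m
Step 2: dP = 32 * 0.001 * 46476e-6 * 0.783 / (110e-6)^2
Step 3: dP = 96239.89 Pa
Step 4: Convert to kPa: dP = 96.24 kPa


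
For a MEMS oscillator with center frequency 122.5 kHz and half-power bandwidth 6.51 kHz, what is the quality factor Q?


Step 1: Q = f0 / bandwidth
Step 2: Q = 122.5 / 6.51
Q = 18.8


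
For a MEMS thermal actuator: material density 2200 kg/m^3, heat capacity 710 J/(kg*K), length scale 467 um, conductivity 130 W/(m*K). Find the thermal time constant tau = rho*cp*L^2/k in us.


Step 1: Convert L to m: L = 467e-6 m
Step 2: L^2 = (467e-6)^2 = 2.18089e-07 m^2
Step 3: tau = 2200 * 710 * 2.18089e-07 / 130 = 2.62042322e-03 s
Step 4: Convert to microseconds (multiply by 1e6).
tau = 2620.423 us


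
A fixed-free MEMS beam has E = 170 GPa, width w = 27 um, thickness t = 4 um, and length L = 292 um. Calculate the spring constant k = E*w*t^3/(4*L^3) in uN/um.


Step 1: Convert E to consistent units (1 GPa = 1000 uN/um^2).
E = 170 GPa = 170000 uN/um^2
Step 2: Compute t^3 = 4^3 = 64
Step 3: Compute L^3 = 292^3 = 24897088
Step 4: k = 170000 * 27 * 64 / (4 * 24897088)
k = 2.9497 uN/um


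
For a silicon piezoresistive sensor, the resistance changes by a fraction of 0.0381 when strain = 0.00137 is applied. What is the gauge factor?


Step 1: Identify values.
dR/R = 0.0381, strain = 0.00137
Step 2: GF = (dR/R) / strain = 0.0381 / 0.00137
GF = 27.8


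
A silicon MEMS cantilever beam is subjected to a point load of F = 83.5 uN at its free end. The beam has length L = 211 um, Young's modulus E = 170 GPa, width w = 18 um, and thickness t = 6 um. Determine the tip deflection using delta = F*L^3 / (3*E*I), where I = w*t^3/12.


Step 1: Calculate the second moment of area.
I = w * t^3 / 12 = 18 * 6^3 / 12 = 324.0 um^4
Step 2: Convert E to consistent units (1 GPa = 1000 uN/um^2).
E = 170 GPa = 170000 uN/um^2
Step 3: Calculate tip deflection.
delta = F * L^3 / (3 * E * I)
delta = 83.5 * 211^3 / (3 * 170000 * 324.0)
delta = 4.747 um


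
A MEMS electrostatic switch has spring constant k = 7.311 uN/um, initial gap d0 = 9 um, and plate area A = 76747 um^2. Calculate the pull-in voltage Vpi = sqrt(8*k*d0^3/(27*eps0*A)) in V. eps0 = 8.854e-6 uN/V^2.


Step 1: Compute numerator: 8 * k * d0^3 = 8 * 7.311 * 9^3 = 42637.752
Step 2: Compute denominator: 27 * eps0 * A = 27 * 8.854e-6 * 76747 = 18.346984
Step 3: Vpi = sqrt(42637.752 / 18.346984)
Vpi = 48.21 V


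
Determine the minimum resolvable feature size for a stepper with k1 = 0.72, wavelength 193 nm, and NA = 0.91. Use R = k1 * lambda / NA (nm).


Step 1: Identify values: k1 = 0.72, lambda = 193 nm, NA = 0.91
Step 2: R = k1 * lambda / NA
R = 0.72 * 193 / 0.91
R = 152.7 nm


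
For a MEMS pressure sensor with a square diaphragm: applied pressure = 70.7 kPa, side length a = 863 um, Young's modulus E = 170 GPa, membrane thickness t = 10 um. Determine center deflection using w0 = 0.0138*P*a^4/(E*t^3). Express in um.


Step 1: Convert pressure to compatible units (E is in GPa, so P in GPa).
P = 70.7 kPa = 70.7e-6 GPa
Step 2: Compute numerator: 0.0138 * P * a^4.
a^4 = 863^4 = 554680863361
numerator = 0.0138 * 70.7e-6 * 554680863361 = 5.411799e+05
Step 3: Compute denominator: E * t^3 = 170 * 10^3 = 170000
Step 4: w0 = numerator / denominator = 5.411799e+05 / 170000 = 3.1834 um


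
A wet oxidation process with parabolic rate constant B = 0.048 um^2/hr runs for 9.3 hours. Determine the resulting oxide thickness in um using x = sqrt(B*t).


Step 1: Compute B*t = 0.048 * 9.3 = 0.4464
Step 2: x = sqrt(0.4464)
x = 0.668 um


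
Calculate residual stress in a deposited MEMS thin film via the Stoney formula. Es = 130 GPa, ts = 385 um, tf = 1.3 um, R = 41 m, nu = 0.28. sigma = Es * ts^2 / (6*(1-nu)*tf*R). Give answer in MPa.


Step 1: Compute numerator: Es * ts^2 = 130 * 385^2 = 19269250 (GPa*um^2)
Step 2: Compute denominator (R in um): 6*(1-nu)*tf*R = 6*0.72*1.3*41e6 = 230256000.0 (um^2)
Step 3: sigma (GPa) = 19269250 / 230256000.0 = 8.3686e-02 GPa
Step 4: Convert to MPa (x1000): sigma = 83.7 MPa


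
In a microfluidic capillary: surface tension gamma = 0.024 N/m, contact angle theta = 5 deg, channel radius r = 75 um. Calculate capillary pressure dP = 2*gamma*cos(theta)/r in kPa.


Step 1: cos(5 deg) = 0.9962
Step 2: Convert r to m: r = 75e-6 m
Step 3: dP = 2 * 0.024 * 0.9962 / 75e-6 = 637.6 Pa
Step 4: Convert Pa to kPa (divide by 1000).
dP = 0.64 kPa


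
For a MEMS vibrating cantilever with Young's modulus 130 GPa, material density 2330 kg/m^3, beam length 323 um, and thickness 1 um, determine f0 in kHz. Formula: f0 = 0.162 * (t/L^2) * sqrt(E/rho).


Step 1: Convert units to SI.
t_SI = 1e-6 m, L_SI = 323e-6 m
Step 2: Calculate sqrt(E/rho).
sqrt(130e9 / 2330) = 7469.54 m/s
Step 3: Compute f0.
f0 = 0.162 * 1e-6 / (323e-6)^2 * 7469.54 = 11598.6 Hz = 11.6 kHz


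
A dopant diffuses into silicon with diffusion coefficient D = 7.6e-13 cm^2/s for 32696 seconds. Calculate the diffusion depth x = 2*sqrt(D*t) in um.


Step 1: Compute D*t = 7.6e-13 * 32696 = 2.484896e-08 cm^2
Step 2: sqrt(D*t) = 1.57636e-04 cm
Step 3: x = 2 * 1.57636e-04 cm = 3.15272e-04 cm
Step 4: Convert to um (1 cm = 1e4 um): x = 3.153 um


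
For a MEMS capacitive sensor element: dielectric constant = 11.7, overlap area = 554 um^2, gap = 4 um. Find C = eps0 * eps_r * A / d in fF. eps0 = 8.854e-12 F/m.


Step 1: Convert area to m^2: A = 554e-12 m^2
Step 2: Convert gap to m: d = 4e-6 m
Step 3: C = eps0 * eps_r * A / d
C = 8.854e-12 * 11.7 * 554e-12 / 4e-6
Step 4: Convert to fF (multiply by 1e15).
C = 14.35 fF


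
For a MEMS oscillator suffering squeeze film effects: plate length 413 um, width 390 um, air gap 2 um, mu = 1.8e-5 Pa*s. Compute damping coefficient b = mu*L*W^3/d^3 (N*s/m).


Step 1: Convert to SI.
L = 413e-6 m, W = 390e-6 m, d = 2e-6 m
Step 2: W^3 = (390e-6)^3 = 5.93e-11 m^3
Step 3: d^3 = (2e-6)^3 = 8.00e-18 m^3
Step 4: b = 1.8e-5 * 413e-6 * 5.93e-11 / 8.00e-18
b = 5.51e-02 N*s/m


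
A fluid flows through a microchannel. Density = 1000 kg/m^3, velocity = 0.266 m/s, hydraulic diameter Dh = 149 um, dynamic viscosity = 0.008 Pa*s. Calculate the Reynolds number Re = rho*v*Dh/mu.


Step 1: Convert Dh to meters: Dh = 149e-6 m
Step 2: Re = rho * v * Dh / mu
Re = 1000 * 0.266 * 149e-6 / 0.008
Re = 4.954


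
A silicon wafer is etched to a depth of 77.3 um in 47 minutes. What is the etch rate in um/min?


Step 1: Etch rate = depth / time
Step 2: rate = 77.3 / 47
rate = 1.645 um/min
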